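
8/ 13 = 0.62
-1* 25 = -25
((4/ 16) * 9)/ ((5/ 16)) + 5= 61/ 5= 12.20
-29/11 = -2.64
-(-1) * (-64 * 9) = -576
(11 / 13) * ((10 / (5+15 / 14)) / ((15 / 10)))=616 / 663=0.93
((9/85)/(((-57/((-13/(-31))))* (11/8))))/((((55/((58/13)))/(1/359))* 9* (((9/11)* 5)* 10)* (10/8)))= -928/3336300309375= -0.00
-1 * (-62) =62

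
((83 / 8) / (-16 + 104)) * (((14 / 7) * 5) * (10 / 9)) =2075 / 1584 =1.31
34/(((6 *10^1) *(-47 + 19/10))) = -17/1353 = -0.01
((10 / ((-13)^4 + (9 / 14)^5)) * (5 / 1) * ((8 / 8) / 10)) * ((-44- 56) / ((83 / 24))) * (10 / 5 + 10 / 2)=-45177216000 / 1274950575979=-0.04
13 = 13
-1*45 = -45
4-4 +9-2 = 7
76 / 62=38 / 31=1.23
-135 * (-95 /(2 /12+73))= 76950 /439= 175.28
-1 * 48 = -48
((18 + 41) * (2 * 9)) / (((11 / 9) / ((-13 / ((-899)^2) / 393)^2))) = 179478 / 123303113611673171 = 0.00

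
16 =16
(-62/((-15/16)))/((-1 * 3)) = -992/45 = -22.04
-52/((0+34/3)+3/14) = -2184/485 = -4.50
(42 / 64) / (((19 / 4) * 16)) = 21 / 2432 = 0.01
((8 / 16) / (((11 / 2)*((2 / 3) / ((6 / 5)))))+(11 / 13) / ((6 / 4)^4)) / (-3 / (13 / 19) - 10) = -19157 / 833085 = -0.02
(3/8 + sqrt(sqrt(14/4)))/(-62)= -2^(3/4) * 7^(1/4)/124 - 3/496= -0.03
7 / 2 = 3.50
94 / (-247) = -94 / 247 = -0.38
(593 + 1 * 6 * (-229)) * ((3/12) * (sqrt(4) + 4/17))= -14839/34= -436.44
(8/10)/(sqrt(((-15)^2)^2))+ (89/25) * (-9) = -36041/1125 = -32.04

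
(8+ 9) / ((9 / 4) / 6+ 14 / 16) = 68 / 5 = 13.60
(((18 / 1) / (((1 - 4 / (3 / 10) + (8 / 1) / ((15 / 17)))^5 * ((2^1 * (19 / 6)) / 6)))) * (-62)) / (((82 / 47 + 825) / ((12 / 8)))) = 1075429912500 / 208546674257467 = 0.01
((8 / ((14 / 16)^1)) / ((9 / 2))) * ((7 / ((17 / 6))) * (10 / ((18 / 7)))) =8960 / 459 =19.52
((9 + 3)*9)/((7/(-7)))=-108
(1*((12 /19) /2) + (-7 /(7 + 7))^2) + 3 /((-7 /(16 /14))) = 283 /3724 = 0.08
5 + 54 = 59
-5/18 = -0.28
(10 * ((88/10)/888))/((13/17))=0.13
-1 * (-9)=9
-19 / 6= -3.17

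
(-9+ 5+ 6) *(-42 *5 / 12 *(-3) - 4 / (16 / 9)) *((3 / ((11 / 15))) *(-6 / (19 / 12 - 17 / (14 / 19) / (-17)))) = -838.92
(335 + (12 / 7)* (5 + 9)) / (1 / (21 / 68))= 7539 / 68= 110.87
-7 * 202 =-1414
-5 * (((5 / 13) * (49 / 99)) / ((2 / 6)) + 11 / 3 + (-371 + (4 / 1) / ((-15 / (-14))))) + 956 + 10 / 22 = 1189016 / 429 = 2771.60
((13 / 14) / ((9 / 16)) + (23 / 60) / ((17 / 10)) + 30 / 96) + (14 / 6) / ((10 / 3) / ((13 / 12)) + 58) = 15150175 / 6802992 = 2.23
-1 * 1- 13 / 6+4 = 5 / 6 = 0.83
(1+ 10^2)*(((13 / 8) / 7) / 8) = 1313 / 448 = 2.93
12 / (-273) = -4 / 91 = -0.04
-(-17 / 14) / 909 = 17 / 12726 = 0.00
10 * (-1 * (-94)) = 940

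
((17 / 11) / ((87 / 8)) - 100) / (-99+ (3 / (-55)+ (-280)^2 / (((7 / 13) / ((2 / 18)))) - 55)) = -1433460 / 230020547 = -0.01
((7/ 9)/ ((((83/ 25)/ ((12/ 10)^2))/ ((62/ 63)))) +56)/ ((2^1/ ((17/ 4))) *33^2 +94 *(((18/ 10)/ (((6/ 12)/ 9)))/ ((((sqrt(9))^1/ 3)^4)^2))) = 894200/ 56479923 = 0.02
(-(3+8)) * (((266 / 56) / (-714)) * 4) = 209 / 714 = 0.29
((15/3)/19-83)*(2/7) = -3144/133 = -23.64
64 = 64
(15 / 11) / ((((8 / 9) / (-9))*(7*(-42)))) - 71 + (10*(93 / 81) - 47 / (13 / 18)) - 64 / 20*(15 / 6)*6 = -522308389 / 3027024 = -172.55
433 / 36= 12.03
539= 539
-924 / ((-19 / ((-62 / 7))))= -8184 / 19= -430.74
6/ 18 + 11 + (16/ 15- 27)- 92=-533/ 5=-106.60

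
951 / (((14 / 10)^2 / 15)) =356625 / 49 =7278.06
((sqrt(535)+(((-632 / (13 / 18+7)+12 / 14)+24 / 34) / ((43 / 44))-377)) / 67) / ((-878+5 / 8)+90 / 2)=0.01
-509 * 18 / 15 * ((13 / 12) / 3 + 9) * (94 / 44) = -8062051 / 660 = -12215.23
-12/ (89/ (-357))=4284/ 89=48.13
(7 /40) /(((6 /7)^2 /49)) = 16807 /1440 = 11.67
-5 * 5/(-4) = 25/4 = 6.25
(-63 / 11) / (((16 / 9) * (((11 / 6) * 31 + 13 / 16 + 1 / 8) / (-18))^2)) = -26453952 / 84584819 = -0.31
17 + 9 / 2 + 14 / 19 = 845 / 38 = 22.24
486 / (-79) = -486 / 79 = -6.15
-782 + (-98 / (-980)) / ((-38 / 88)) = -74312 / 95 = -782.23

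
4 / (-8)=-1 / 2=-0.50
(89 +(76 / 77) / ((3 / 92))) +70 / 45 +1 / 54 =502463 / 4158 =120.84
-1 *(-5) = 5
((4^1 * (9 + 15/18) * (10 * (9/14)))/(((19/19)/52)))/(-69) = -30680/161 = -190.56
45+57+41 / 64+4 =6825 / 64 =106.64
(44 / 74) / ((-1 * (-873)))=22 / 32301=0.00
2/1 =2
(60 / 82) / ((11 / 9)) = 270 / 451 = 0.60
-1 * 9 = -9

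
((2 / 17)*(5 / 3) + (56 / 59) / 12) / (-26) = -138 / 13039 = -0.01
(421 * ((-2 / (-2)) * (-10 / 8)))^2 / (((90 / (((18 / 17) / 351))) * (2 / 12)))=886205 / 15912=55.69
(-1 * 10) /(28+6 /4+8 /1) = -0.27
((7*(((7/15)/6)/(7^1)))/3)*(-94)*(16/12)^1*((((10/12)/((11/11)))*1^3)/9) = -658/2187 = -0.30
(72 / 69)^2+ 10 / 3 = 7018 / 1587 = 4.42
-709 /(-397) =709 /397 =1.79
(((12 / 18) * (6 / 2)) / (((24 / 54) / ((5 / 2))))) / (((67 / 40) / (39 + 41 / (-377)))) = 6597900 / 25259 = 261.21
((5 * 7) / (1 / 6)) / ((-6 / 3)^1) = -105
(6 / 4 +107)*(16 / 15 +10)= 18011 / 15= 1200.73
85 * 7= 595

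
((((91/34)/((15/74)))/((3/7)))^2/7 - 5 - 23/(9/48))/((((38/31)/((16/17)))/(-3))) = -1151488304/63009225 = -18.27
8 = 8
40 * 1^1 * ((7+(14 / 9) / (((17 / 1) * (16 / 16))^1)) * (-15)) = -217000 / 51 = -4254.90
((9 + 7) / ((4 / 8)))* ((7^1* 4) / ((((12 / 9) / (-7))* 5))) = -4704 / 5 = -940.80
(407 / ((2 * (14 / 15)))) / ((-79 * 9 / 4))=-2035 / 1659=-1.23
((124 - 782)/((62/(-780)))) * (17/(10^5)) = 218127/155000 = 1.41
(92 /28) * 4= 92 /7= 13.14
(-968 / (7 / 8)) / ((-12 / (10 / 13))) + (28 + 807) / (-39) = 4505 / 91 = 49.51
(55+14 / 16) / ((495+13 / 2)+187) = 149 / 1836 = 0.08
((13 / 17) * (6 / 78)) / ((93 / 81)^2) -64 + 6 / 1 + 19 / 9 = -8210950 / 147033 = -55.84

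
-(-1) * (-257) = -257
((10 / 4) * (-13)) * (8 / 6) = -130 / 3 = -43.33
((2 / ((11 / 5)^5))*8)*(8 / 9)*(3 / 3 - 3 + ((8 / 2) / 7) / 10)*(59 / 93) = -320960000 / 943597809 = -0.34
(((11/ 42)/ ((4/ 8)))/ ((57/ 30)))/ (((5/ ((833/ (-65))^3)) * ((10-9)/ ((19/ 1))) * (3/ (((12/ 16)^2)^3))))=-73572356781/ 562432000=-130.81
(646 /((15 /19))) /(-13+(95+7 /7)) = 12274 /1245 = 9.86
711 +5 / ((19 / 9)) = 13554 / 19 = 713.37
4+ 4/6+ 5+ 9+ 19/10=617/30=20.57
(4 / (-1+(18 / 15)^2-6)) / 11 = -0.07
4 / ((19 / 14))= 56 / 19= 2.95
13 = 13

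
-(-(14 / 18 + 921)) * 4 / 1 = 33184 / 9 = 3687.11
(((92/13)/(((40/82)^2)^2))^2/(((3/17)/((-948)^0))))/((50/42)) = 502659028098396071/6760000000000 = 74357.84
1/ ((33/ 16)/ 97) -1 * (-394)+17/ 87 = 140751/ 319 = 441.23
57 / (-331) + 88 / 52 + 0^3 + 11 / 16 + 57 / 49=11371797 / 3373552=3.37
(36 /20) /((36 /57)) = 57 /20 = 2.85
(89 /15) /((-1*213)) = -89 /3195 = -0.03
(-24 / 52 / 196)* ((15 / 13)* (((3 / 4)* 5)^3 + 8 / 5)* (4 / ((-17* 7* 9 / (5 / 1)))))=86935 / 31534048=0.00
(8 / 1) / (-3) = -8 / 3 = -2.67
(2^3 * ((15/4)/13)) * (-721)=-21630/13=-1663.85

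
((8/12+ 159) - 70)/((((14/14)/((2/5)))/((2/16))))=269/60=4.48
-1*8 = -8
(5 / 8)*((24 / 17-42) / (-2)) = 1725 / 136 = 12.68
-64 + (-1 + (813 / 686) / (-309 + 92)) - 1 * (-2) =-9379119 / 148862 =-63.01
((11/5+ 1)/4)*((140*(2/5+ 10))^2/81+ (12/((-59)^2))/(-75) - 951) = 711135229204/35245125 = 20176.84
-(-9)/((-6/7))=-10.50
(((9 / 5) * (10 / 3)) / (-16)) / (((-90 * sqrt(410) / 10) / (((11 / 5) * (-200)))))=-11 * sqrt(410) / 246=-0.91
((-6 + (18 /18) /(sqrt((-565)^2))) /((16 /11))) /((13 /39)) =-111837 /9040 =-12.37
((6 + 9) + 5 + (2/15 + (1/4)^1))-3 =1043/60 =17.38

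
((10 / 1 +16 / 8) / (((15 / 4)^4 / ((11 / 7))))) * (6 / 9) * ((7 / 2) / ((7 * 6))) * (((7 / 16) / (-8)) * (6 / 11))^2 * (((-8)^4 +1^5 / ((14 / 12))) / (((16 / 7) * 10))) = 100373 / 118800000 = 0.00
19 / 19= 1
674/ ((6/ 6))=674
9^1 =9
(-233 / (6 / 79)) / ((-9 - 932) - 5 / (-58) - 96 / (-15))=2669015 / 813027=3.28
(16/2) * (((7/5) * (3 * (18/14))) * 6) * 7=1814.40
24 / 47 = 0.51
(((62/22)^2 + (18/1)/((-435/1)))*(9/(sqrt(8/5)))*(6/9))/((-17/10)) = -415857*sqrt(10)/59653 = -22.05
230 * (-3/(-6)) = 115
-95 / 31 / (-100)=19 / 620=0.03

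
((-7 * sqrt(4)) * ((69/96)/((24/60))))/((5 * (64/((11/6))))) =-1771/12288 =-0.14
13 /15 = 0.87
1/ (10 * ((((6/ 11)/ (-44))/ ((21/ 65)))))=-847/ 325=-2.61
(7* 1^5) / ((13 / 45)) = 315 / 13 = 24.23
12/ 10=6/ 5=1.20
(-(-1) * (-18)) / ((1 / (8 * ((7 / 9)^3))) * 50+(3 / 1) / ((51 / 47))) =-419832 / 374309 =-1.12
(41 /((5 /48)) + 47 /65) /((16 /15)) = 76893 /208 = 369.68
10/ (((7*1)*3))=0.48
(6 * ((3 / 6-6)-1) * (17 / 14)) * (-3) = 142.07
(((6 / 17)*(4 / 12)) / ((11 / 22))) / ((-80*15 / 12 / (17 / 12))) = -1 / 300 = -0.00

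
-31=-31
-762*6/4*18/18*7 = -8001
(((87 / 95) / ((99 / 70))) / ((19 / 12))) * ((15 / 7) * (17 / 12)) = 4930 / 3971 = 1.24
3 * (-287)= -861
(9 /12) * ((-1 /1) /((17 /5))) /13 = -15 /884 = -0.02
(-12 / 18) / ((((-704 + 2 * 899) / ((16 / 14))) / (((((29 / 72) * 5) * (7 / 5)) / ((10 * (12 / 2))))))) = -29 / 886140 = -0.00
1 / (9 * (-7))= -1 / 63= -0.02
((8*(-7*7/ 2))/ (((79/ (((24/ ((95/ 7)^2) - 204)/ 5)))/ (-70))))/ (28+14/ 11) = -3966876144/ 16398425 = -241.91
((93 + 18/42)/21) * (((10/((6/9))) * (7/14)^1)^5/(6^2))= 9196875/3136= 2932.68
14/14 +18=19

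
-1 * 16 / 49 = -16 / 49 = -0.33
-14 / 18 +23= 200 / 9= 22.22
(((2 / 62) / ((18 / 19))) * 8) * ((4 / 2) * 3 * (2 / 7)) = 304 / 651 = 0.47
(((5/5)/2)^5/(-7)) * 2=-1/112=-0.01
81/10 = 8.10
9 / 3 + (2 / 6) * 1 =10 / 3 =3.33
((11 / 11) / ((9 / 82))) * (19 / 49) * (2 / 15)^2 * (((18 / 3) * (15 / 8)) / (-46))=-779 / 50715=-0.02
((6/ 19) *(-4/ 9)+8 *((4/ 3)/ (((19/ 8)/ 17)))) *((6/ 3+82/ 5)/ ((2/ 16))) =1065728/ 95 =11218.19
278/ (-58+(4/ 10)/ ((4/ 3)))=-2780/ 577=-4.82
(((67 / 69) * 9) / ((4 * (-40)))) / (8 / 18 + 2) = -0.02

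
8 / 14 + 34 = 242 / 7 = 34.57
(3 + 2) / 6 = 0.83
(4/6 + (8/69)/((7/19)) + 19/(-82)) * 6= 29691/6601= 4.50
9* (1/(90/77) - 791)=-71113/10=-7111.30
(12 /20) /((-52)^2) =3 /13520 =0.00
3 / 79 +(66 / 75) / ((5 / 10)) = 3551 / 1975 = 1.80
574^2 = 329476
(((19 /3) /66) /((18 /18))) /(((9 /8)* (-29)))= -76 /25839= -0.00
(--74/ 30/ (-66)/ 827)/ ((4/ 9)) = -37/ 363880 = -0.00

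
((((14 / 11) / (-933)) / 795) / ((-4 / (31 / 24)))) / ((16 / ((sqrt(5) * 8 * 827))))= 179459 * sqrt(5) / 783272160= 0.00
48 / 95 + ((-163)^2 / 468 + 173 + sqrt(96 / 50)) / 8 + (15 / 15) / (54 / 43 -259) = sqrt(3) / 10 + 115196336561 / 3942001440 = 29.40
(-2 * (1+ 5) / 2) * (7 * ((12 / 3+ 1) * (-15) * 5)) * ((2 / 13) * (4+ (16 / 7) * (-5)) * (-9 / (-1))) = -162000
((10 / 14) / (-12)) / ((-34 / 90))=75 / 476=0.16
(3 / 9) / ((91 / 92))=92 / 273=0.34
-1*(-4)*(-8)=-32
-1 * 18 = -18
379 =379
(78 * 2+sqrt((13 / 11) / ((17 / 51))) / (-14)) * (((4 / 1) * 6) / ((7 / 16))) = 59904 / 7 -192 * sqrt(429) / 539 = 8550.34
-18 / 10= -9 / 5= -1.80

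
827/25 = 33.08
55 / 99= 5 / 9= 0.56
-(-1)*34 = 34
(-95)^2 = 9025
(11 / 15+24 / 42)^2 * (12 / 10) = 2.04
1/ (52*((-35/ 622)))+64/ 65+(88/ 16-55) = -342/ 7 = -48.86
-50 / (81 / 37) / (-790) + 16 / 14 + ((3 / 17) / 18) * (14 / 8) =7242749 / 6091848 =1.19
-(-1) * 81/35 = 81/35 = 2.31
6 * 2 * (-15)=-180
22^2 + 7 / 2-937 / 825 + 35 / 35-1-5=794251 / 1650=481.36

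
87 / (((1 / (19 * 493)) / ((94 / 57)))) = 1343918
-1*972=-972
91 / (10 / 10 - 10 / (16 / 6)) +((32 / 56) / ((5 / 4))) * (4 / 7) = -88476 / 2695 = -32.83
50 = 50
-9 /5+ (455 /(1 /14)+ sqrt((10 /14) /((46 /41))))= sqrt(66010) /322+ 31841 /5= 6369.00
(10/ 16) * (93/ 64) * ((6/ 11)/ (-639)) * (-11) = 155/ 18176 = 0.01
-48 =-48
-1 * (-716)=716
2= 2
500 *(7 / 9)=3500 / 9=388.89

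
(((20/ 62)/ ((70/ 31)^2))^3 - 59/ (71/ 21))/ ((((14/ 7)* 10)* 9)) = -145764995839/ 1503554220000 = -0.10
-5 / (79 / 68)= -340 / 79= -4.30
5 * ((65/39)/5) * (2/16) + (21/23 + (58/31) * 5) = 179269/17112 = 10.48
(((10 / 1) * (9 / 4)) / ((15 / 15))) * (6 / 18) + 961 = 1937 / 2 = 968.50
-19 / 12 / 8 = -19 / 96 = -0.20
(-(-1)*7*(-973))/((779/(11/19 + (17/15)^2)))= -54256426/3330225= -16.29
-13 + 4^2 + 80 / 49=227 / 49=4.63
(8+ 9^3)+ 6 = 743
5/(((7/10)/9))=64.29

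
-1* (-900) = 900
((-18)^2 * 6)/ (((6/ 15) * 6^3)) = 45/ 2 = 22.50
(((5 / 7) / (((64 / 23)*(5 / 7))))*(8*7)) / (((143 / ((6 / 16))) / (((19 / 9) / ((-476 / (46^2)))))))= -231173 / 466752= -0.50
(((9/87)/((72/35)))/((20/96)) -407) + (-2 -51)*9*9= -136293/29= -4699.76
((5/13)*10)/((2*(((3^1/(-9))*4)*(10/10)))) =-1.44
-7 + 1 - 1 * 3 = -9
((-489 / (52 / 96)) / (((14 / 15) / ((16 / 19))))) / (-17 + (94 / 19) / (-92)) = 12956544 / 271271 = 47.76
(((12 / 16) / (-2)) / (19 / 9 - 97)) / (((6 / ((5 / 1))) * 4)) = 45 / 54656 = 0.00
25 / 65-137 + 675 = 6999 / 13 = 538.38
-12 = -12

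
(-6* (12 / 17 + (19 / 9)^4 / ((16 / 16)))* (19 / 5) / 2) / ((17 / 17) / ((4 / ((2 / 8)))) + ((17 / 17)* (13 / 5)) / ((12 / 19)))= -697433456 / 12430179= -56.11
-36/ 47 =-0.77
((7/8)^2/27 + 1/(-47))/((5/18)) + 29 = 130963/4512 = 29.03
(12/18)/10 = 0.07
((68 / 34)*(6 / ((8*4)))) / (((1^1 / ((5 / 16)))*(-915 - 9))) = -5 / 39424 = -0.00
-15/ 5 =-3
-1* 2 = -2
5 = 5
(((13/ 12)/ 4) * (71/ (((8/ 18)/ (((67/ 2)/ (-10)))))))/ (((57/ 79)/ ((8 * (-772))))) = 942889727/ 760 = 1240644.38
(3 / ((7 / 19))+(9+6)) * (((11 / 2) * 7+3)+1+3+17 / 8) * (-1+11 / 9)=3429 / 14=244.93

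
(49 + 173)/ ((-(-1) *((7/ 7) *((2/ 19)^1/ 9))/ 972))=18449532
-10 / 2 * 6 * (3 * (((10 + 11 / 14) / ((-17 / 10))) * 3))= 203850 / 119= 1713.03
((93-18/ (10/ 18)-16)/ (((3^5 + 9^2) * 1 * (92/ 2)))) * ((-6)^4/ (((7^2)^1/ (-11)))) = -0.87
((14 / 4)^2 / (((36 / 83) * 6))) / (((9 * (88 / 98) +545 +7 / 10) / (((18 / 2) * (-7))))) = -6974905 / 13024944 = -0.54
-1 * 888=-888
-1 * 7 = -7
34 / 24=17 / 12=1.42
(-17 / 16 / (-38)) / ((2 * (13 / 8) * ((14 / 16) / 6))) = 102 / 1729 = 0.06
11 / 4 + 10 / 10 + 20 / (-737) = 10975 / 2948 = 3.72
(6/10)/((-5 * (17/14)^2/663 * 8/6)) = -17199/425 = -40.47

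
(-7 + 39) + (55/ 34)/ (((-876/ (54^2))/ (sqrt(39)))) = 32-13365 * sqrt(39)/ 2482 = -1.63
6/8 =3/4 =0.75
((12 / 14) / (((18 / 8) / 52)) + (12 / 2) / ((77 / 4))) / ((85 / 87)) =19256 / 935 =20.59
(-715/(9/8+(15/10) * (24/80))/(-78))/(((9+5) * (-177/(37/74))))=-275/234171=-0.00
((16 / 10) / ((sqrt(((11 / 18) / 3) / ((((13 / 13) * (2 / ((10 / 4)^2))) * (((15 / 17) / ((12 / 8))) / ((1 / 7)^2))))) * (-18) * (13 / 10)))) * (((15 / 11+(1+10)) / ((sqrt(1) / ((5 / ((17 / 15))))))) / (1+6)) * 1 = -1280 * sqrt(5610) / 26741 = -3.59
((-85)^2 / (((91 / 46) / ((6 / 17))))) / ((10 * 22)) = 5.86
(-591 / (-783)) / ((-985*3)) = -1 / 3915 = -0.00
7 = 7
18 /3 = 6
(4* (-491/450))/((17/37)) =-36334/3825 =-9.50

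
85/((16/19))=1615/16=100.94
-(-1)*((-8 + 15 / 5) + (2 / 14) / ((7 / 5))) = -240 / 49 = -4.90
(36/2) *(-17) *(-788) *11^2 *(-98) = -2859295824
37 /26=1.42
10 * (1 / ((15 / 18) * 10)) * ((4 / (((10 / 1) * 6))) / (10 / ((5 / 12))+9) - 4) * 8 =-31664 / 825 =-38.38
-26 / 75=-0.35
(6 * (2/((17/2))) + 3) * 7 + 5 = 610/17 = 35.88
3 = 3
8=8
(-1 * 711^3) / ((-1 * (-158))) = -4549689 / 2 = -2274844.50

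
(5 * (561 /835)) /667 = 561 /111389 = 0.01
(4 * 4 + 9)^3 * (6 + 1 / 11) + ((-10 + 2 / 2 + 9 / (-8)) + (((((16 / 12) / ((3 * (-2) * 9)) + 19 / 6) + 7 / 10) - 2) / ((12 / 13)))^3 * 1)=7510584027700207 / 78918988500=95168.28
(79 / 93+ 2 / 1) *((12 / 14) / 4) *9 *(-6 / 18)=-1.83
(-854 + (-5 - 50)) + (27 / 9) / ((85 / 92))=-76989 / 85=-905.75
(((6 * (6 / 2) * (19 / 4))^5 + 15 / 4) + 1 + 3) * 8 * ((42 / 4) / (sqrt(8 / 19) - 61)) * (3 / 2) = -10675901007118683 / 1131056 - 9211303716237 * sqrt(38) / 565528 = -9539285045.43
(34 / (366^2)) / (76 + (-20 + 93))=17 / 9979722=0.00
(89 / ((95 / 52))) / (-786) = -2314 / 37335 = -0.06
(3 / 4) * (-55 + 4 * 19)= 15.75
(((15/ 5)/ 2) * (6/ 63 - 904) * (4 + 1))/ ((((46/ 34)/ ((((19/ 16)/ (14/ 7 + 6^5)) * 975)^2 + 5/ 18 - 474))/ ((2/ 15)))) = 10653264020159152013/ 33661656774144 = 316480.68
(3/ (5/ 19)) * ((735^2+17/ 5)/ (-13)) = -153965094/ 325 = -473738.75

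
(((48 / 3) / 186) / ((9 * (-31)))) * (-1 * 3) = 8 / 8649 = 0.00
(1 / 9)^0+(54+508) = 563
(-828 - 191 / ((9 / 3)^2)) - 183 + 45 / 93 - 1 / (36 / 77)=-1153807 / 1116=-1033.88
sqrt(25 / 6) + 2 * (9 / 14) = 9 / 7 + 5 * sqrt(6) / 6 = 3.33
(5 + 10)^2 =225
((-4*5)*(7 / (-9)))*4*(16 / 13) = 8960 / 117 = 76.58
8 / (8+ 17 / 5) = 40 / 57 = 0.70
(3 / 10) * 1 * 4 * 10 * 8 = 96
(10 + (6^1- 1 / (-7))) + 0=113 / 7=16.14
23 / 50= 0.46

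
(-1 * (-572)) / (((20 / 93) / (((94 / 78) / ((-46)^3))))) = -16027 / 486680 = -0.03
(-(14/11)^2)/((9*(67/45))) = -980/8107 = -0.12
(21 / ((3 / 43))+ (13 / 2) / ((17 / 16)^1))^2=27258841 / 289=94321.25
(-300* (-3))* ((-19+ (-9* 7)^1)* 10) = -738000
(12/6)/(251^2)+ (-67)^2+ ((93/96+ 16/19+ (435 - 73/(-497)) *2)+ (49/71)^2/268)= 5361.11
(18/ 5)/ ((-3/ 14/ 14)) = -1176/ 5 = -235.20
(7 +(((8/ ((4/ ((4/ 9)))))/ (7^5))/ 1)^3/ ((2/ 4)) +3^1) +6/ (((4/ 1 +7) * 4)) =771796831986926209/ 76141391496465834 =10.14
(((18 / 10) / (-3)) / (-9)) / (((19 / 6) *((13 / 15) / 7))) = 42 / 247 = 0.17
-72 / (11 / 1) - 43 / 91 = -7025 / 1001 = -7.02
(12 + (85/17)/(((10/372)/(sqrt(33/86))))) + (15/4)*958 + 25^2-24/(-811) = 93*sqrt(2838)/43 + 6860297/1622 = 4344.75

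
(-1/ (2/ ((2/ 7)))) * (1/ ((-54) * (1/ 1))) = 1/ 378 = 0.00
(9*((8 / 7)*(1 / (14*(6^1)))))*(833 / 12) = 17 / 2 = 8.50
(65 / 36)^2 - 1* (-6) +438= 579649 / 1296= 447.26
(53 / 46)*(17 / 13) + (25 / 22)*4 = 39811 / 6578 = 6.05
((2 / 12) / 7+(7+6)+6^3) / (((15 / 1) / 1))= 15.27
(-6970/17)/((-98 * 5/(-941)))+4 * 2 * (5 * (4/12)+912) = 958729/147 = 6521.97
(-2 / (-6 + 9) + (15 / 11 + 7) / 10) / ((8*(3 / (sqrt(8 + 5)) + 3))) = 91 / 11880 - 7*sqrt(13) / 11880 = 0.01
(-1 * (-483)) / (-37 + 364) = 161 / 109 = 1.48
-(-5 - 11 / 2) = 21 / 2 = 10.50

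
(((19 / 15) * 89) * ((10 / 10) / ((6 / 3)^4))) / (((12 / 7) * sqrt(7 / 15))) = 1691 * sqrt(105) / 2880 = 6.02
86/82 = 43/41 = 1.05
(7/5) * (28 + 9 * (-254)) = -15806/5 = -3161.20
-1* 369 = -369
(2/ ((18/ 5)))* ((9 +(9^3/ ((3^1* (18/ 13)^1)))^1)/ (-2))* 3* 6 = -1845/ 2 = -922.50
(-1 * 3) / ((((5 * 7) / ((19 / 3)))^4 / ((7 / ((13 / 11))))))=-1433531 / 75245625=-0.02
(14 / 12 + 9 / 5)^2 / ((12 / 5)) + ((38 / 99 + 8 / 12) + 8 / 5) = 150107 / 23760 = 6.32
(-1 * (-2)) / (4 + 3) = 2 / 7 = 0.29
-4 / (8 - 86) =2 / 39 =0.05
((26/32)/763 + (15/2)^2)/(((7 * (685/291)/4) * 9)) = 66611161/43903020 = 1.52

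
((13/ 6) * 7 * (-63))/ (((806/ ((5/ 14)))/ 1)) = -105/ 248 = -0.42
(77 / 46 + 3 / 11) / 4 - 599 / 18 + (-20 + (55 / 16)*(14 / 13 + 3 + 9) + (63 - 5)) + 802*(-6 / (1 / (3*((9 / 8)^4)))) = -699391243609 / 30311424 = -23073.52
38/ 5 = 7.60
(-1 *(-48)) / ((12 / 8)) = 32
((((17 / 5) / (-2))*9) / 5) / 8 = -0.38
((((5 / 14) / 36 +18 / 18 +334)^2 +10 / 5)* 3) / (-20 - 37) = -5907.03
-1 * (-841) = 841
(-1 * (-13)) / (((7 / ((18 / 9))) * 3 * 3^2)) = 26 / 189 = 0.14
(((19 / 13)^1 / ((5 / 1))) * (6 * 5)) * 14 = 1596 / 13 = 122.77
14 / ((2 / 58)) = 406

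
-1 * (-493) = 493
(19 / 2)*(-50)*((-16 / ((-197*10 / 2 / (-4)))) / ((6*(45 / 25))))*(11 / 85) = 33440 / 90423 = 0.37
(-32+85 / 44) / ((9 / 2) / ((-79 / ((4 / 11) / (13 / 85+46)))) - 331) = 410020191 / 4513637308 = 0.09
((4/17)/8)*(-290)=-145/17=-8.53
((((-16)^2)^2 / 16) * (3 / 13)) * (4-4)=0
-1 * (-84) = 84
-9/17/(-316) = 9/5372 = 0.00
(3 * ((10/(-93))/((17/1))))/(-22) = 5/5797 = 0.00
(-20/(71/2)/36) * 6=-20/213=-0.09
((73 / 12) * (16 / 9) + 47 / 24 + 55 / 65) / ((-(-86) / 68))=650131 / 60372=10.77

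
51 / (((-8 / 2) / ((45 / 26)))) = -2295 / 104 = -22.07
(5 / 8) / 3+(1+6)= 7.21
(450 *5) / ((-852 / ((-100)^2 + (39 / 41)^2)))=-6304320375 / 238702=-26410.84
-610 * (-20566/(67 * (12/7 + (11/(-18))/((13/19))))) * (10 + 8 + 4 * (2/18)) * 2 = 151606958048/18023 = 8411860.29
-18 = -18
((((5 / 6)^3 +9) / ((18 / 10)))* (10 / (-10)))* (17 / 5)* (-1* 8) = 35173 / 243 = 144.74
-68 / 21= -3.24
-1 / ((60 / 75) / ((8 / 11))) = -0.91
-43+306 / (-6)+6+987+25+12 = 936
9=9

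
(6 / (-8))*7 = -21 / 4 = -5.25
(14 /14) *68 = 68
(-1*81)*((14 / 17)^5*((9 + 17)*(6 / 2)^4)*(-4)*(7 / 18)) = 142714825344 / 1419857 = 100513.52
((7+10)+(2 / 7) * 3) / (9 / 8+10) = 1000 / 623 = 1.61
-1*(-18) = 18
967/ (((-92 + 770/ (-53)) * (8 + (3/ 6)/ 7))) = -358757/ 318999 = -1.12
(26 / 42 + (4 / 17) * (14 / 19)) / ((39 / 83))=446125 / 264537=1.69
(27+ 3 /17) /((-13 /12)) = -5544 /221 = -25.09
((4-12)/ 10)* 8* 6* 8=-1536/ 5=-307.20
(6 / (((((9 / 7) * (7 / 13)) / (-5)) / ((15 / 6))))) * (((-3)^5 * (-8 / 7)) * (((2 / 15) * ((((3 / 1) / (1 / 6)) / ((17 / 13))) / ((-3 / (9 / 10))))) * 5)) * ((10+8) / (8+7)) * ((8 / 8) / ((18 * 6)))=920.27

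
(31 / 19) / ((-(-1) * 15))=31 / 285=0.11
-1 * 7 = -7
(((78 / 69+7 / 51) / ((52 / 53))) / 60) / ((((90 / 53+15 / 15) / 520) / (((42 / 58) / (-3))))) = -29238881 / 29186586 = -1.00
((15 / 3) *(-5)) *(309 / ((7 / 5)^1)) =-38625 / 7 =-5517.86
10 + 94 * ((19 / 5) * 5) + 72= 1868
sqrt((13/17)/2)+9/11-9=-90/11+sqrt(442)/34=-7.56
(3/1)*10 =30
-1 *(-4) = 4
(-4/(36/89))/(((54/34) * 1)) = -6.23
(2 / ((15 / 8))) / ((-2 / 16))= -128 / 15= -8.53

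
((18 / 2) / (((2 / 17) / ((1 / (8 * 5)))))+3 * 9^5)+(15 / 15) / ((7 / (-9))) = 99202671 / 560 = 177147.63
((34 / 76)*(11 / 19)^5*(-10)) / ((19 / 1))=-13689335 / 893871739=-0.02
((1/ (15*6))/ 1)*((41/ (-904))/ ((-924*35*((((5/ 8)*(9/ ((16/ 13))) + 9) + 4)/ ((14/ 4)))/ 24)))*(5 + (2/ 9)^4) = 10765288/ 28887581247525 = 0.00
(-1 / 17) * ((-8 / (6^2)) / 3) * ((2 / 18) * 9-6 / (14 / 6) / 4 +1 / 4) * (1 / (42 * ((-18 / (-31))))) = 31 / 285768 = 0.00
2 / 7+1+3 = 30 / 7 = 4.29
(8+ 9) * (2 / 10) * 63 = 1071 / 5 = 214.20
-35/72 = -0.49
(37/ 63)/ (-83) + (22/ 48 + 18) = 771853/ 41832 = 18.45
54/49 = 1.10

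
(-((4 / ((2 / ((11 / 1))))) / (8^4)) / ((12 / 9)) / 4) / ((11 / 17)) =-51 / 32768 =-0.00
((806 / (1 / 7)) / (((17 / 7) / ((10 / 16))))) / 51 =98735 / 3468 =28.47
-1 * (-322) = 322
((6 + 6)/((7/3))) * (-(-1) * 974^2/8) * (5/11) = 21345210/77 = 277210.52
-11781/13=-906.23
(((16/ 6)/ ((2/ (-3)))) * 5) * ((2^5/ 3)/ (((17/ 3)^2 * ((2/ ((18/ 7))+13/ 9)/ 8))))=-6912/ 289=-23.92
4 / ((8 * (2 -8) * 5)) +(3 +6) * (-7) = -3781 / 60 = -63.02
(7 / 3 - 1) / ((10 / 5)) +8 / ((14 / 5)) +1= 95 / 21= 4.52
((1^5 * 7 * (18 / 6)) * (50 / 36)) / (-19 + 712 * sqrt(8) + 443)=-9275 / 2906832 + 15575 * sqrt(2) / 1453416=0.01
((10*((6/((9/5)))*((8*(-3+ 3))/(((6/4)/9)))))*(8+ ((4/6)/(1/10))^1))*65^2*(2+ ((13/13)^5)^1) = 0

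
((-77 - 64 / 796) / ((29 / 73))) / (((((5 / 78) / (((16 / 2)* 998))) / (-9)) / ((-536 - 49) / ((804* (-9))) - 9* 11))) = -41594197067133048 / 1933285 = -21514777731.75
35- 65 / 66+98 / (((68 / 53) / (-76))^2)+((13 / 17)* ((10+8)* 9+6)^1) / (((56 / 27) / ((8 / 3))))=344063.56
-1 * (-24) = 24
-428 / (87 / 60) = -8560 / 29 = -295.17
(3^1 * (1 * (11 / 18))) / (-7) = -0.26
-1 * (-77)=77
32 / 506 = 16 / 253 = 0.06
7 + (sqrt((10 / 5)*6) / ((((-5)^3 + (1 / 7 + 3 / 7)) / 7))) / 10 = 7 -49*sqrt(3) / 4355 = 6.98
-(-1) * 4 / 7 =4 / 7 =0.57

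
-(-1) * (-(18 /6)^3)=-27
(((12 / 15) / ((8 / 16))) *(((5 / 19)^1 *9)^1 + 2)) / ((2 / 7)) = 2324 / 95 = 24.46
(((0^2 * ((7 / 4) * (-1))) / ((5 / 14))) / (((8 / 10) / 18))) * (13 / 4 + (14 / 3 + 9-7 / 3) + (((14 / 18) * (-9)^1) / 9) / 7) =0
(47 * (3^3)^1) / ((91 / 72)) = 91368 / 91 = 1004.04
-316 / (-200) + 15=829 / 50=16.58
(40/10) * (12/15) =16/5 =3.20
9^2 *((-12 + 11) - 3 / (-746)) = -60183 / 746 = -80.67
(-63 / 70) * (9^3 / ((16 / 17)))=-111537 / 160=-697.11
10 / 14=5 / 7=0.71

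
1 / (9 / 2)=2 / 9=0.22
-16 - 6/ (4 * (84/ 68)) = -17.21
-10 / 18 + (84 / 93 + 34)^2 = 10531711 / 8649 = 1217.68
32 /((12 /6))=16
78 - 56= 22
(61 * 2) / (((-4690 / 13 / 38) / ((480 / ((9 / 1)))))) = -964288 / 1407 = -685.35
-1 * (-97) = 97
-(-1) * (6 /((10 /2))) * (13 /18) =0.87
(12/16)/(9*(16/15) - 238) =-15/4568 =-0.00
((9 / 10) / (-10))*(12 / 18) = -3 / 50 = -0.06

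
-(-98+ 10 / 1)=88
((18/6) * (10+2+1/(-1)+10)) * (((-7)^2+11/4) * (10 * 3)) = 195615/2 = 97807.50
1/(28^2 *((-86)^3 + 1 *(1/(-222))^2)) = -0.00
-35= -35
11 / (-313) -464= -145243 / 313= -464.04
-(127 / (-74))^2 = -16129 / 5476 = -2.95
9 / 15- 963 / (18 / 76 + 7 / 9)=-1645689 / 1735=-948.52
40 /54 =20 /27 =0.74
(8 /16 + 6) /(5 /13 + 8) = 169 /218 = 0.78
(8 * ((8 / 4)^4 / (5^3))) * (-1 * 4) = -512 / 125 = -4.10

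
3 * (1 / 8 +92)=2211 / 8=276.38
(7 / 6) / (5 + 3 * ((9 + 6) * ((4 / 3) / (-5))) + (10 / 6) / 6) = -0.17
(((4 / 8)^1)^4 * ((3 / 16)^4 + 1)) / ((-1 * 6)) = -65617 / 6291456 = -0.01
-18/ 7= -2.57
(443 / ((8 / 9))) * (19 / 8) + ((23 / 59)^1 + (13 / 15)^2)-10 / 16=1006059419 / 849600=1184.16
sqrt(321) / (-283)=-sqrt(321) / 283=-0.06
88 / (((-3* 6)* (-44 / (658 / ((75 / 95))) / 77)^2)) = -21061425539 / 2025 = -10400703.97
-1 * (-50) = 50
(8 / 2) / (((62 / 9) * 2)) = 9 / 31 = 0.29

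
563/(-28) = -20.11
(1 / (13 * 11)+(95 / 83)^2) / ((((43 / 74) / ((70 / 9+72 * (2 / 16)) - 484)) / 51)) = -2287813946320 / 42360461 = -54008.24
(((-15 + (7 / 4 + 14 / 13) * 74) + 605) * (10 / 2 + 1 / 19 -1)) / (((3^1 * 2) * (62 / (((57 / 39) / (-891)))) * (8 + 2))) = -145453 / 101846160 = -0.00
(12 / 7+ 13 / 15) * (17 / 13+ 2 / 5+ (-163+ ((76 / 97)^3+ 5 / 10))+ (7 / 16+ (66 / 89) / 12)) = -3658620065648383 / 8870086352400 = -412.47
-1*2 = -2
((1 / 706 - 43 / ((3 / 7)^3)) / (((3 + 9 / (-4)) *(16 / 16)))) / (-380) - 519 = -2809142963 / 5432670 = -517.08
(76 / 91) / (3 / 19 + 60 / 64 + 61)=0.01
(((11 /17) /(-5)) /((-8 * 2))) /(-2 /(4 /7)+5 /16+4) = 11 /1105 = 0.01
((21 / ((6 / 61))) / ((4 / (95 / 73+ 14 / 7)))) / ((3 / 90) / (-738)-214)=-0.82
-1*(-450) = 450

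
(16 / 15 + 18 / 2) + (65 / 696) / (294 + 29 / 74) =76319617 / 7581180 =10.07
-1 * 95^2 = -9025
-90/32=-45/16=-2.81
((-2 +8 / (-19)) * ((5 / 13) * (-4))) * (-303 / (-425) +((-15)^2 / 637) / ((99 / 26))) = 33960328 / 11316305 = 3.00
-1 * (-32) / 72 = 4 / 9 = 0.44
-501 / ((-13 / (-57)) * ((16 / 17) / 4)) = -485469 / 52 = -9335.94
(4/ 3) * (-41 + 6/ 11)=-1780/ 33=-53.94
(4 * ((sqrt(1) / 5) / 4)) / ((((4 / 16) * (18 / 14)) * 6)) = 14 / 135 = 0.10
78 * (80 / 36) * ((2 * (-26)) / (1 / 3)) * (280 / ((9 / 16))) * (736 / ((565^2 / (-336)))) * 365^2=53214043281817600 / 38307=1389146716835.50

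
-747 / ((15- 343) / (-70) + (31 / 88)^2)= -202466880 / 1303651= -155.31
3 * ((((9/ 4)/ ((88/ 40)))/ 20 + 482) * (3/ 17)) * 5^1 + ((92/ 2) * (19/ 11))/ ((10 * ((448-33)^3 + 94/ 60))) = 8186228201458149/ 6415450280624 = 1276.02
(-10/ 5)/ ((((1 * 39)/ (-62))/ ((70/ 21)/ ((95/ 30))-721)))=-1696196/ 741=-2289.06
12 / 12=1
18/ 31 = 0.58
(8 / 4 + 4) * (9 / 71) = 54 / 71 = 0.76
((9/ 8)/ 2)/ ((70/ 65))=117/ 224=0.52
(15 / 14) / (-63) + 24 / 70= 479 / 1470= 0.33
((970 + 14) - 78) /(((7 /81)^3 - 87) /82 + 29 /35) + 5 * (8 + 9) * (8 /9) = -6097869718310 /1595066139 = -3822.96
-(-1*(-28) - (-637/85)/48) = -114877/4080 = -28.16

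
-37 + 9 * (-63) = -604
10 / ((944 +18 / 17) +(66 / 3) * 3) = 85 / 8594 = 0.01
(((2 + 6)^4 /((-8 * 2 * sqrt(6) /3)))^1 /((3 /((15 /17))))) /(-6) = 320 * sqrt(6) /51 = 15.37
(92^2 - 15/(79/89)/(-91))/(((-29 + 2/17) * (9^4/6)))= -0.27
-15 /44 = -0.34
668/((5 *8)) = 167/10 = 16.70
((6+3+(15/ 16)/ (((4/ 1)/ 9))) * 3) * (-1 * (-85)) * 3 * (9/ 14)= 4895235/ 896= 5463.43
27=27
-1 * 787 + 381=-406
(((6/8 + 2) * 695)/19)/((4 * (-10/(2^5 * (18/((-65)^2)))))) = -27522/80275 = -0.34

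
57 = 57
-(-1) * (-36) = -36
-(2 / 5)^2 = -4 / 25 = -0.16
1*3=3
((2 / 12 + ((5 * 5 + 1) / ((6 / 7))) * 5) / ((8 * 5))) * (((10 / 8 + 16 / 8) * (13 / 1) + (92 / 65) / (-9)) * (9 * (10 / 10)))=1437.99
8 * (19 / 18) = 76 / 9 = 8.44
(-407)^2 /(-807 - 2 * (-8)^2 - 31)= -165649 /966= -171.48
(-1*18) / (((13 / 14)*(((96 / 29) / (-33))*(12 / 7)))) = 46893 / 416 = 112.72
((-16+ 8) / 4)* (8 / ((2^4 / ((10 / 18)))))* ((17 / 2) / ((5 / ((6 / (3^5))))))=-17 / 729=-0.02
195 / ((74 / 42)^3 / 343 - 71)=-123884397 / 45096496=-2.75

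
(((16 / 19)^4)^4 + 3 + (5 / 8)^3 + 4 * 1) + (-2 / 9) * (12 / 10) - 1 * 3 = 8952690854736213165562387 / 2215230056199330567790080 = 4.04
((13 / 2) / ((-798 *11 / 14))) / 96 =-13 / 120384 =-0.00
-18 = -18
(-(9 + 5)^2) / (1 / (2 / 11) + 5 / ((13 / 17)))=-5096 / 313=-16.28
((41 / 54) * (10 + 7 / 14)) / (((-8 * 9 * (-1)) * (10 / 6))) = 0.07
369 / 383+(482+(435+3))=352729 / 383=920.96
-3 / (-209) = 0.01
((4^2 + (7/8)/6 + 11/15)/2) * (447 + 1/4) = 7247239/1920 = 3774.60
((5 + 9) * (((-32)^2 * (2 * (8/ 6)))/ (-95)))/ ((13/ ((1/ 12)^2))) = -7168/ 33345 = -0.21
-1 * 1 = -1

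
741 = 741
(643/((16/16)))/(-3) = -643/3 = -214.33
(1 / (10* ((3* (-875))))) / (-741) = 1 / 19451250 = 0.00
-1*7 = -7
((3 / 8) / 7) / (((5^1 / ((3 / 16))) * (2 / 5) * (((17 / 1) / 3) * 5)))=27 / 152320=0.00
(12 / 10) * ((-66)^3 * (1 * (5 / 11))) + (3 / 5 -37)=-784262 / 5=-156852.40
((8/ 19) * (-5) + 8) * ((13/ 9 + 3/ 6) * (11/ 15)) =4312/ 513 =8.41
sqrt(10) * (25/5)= 5 * sqrt(10)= 15.81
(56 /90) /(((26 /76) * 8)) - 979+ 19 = -561467 /585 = -959.77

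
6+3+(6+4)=19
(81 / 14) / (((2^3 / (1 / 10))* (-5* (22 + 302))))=-1 / 22400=-0.00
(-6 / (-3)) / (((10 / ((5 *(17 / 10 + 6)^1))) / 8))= 308 / 5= 61.60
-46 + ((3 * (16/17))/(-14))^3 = -77531138/1685159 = -46.01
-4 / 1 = -4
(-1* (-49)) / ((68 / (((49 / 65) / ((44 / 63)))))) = 151263 / 194480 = 0.78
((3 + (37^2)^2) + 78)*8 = 14993936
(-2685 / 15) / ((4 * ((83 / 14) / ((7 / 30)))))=-8771 / 4980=-1.76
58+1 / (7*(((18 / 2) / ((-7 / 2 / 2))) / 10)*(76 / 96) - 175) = 206286 / 3557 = 57.99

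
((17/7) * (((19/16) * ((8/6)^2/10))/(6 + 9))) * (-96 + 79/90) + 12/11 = -2887319/1336500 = -2.16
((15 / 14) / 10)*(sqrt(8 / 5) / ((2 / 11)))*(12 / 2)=99*sqrt(10) / 70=4.47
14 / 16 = 7 / 8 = 0.88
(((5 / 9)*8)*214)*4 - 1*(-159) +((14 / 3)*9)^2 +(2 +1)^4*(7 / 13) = 675214 / 117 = 5771.06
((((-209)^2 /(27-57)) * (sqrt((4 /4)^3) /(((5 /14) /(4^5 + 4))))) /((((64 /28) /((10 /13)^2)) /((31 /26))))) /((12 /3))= -17052319823 /52728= -323401.60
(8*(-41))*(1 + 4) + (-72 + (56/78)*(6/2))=-22228/13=-1709.85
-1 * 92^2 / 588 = -2116 / 147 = -14.39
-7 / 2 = -3.50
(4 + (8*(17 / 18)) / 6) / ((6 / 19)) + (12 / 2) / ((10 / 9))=8932 / 405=22.05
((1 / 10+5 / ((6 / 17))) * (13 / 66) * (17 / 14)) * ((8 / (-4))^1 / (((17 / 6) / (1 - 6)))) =2782 / 231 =12.04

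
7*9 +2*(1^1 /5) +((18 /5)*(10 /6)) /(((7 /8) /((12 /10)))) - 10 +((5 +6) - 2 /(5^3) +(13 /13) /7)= 63661 /875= 72.76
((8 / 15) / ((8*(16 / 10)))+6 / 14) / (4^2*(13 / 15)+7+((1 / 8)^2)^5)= 53016002560 / 2352568336489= 0.02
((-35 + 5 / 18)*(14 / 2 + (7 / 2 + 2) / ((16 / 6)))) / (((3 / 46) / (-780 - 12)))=22928125 / 6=3821354.17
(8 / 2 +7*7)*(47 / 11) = 2491 / 11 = 226.45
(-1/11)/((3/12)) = -4/11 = -0.36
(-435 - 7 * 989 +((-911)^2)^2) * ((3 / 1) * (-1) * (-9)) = 18596759189841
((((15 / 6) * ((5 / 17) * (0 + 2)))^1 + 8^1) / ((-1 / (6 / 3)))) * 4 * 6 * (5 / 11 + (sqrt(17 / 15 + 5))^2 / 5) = -3572912 / 4675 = -764.26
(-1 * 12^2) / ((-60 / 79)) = 948 / 5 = 189.60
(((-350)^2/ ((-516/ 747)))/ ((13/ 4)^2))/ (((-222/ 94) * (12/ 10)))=4778725000/ 806637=5924.26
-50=-50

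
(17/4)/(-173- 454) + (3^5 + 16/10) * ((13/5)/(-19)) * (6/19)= -12600083/1191300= -10.58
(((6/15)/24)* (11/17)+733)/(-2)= -747671/2040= -366.51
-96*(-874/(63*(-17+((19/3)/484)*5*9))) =-81.15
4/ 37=0.11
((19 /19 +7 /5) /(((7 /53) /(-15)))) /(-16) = 477 /28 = 17.04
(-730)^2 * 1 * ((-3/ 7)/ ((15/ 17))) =-258837.14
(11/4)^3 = 1331/64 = 20.80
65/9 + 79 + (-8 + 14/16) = 5695/72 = 79.10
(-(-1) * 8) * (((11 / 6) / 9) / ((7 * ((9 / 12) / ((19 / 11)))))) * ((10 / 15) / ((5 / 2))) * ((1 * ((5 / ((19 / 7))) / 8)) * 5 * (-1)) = -40 / 243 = -0.16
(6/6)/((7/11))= 11/7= 1.57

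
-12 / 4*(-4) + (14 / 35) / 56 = 12.01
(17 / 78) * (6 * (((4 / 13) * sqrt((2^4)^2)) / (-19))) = -1088 / 3211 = -0.34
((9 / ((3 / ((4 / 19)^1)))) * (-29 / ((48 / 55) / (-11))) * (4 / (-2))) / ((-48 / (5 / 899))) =3025 / 56544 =0.05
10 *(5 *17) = 850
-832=-832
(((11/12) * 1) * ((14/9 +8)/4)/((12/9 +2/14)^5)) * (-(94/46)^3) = -7428265606377/2786647041736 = -2.67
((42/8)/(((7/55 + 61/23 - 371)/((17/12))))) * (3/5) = -90321/7452784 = -0.01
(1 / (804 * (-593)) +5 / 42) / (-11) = -397303 / 36711444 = -0.01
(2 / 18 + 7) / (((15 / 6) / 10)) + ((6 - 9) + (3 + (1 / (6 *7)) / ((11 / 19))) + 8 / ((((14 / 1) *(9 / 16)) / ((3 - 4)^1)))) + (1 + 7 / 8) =7747 / 264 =29.34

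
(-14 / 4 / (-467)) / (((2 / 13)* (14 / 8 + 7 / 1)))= 13 / 2335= 0.01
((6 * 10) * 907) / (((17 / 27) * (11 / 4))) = 5877360 / 187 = 31429.73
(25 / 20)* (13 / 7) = 65 / 28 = 2.32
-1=-1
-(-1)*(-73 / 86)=-73 / 86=-0.85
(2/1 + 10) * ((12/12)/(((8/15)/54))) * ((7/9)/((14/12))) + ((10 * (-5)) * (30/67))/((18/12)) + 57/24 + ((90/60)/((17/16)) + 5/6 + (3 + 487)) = 1289.69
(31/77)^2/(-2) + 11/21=15751/35574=0.44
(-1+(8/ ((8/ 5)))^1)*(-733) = -2932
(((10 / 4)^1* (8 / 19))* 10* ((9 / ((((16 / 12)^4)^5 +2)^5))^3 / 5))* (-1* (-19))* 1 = 0.00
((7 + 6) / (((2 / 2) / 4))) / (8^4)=13 / 1024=0.01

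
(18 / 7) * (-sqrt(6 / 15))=-18 * sqrt(10) / 35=-1.63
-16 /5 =-3.20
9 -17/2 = 1/2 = 0.50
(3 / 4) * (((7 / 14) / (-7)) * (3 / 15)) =-3 / 280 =-0.01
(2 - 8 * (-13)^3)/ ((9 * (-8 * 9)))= -8789/ 324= -27.13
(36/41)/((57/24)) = 288/779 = 0.37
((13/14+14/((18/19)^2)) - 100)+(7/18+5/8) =-374033/4536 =-82.46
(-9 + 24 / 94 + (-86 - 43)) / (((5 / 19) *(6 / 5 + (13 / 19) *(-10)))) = 92.77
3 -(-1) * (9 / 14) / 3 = 45 / 14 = 3.21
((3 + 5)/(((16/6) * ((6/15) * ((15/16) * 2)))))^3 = 64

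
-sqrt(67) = -8.19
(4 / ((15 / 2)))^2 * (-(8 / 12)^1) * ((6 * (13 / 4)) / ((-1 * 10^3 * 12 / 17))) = 442 / 84375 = 0.01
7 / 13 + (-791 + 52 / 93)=-954992 / 1209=-789.90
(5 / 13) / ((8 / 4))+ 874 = 22729 / 26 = 874.19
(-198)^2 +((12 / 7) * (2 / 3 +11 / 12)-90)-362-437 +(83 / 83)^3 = 38318.71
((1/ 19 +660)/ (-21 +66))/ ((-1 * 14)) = -1.05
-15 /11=-1.36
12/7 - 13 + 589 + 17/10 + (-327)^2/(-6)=-603473/35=-17242.09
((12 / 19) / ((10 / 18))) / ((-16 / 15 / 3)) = -243 / 76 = -3.20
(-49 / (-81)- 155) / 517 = -12506 / 41877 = -0.30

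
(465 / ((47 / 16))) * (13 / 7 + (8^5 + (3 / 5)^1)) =1706685408 / 329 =5187493.64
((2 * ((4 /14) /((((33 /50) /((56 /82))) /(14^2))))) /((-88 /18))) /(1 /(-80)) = 9408000 /4961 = 1896.39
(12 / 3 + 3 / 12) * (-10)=-85 / 2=-42.50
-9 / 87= -0.10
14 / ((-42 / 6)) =-2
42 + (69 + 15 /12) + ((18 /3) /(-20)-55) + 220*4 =18739 /20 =936.95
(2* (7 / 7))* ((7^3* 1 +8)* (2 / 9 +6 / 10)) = 2886 / 5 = 577.20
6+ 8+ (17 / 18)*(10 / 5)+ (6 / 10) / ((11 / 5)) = 1600 / 99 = 16.16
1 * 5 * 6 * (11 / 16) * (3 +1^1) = 165 / 2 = 82.50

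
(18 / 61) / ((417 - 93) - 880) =-9 / 16958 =-0.00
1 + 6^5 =7777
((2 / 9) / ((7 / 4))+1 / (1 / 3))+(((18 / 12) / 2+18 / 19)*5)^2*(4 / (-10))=-4672979 / 181944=-25.68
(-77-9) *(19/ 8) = -817/ 4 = -204.25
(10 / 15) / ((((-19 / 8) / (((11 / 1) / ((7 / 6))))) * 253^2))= -32 / 773927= -0.00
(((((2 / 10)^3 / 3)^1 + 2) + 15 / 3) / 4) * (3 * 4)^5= 54452736 / 125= 435621.89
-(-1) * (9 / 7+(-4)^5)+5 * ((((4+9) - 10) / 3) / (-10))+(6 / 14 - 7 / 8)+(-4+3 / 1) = -57381 / 56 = -1024.66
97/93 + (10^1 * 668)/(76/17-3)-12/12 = 2112236/465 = 4542.44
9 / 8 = 1.12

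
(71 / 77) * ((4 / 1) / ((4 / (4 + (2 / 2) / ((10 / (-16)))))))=852 / 385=2.21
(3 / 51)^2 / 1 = 1 / 289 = 0.00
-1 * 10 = -10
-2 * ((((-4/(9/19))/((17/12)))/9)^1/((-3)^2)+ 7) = -57226/4131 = -13.85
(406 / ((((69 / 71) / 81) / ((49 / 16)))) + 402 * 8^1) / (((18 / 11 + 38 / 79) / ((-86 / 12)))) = -244880187827 / 677120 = -361649.62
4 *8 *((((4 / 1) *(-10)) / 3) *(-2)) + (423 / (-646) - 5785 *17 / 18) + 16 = -13357469 / 2907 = -4594.93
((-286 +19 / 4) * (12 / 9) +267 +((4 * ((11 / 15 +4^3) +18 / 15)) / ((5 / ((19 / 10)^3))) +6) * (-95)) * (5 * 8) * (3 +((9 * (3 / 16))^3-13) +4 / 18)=24091244747669 / 3456000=6970846.28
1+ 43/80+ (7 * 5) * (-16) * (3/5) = -26757/80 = -334.46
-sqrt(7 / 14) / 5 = -sqrt(2) / 10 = -0.14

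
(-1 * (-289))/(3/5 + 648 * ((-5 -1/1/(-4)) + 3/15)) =-5/51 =-0.10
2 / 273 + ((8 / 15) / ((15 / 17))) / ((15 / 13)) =163138 / 307125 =0.53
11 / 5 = 2.20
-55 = -55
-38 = -38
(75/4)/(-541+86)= -15/364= -0.04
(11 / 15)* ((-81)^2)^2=157837977 / 5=31567595.40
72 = 72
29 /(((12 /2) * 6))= 29 /36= 0.81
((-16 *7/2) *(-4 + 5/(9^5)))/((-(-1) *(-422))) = -6613348/12459339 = -0.53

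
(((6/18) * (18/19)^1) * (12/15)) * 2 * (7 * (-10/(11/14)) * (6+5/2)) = -79968/209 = -382.62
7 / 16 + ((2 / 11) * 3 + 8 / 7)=2619 / 1232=2.13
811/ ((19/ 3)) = 2433/ 19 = 128.05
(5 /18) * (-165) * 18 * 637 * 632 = -332131800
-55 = -55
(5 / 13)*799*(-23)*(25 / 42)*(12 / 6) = -2297125 / 273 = -8414.38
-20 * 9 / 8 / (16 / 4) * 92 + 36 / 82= -42399 / 82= -517.06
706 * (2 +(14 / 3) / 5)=31064 / 15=2070.93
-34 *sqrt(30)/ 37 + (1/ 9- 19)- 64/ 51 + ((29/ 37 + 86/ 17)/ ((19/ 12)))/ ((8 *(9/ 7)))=-4256117/ 215118- 34 *sqrt(30)/ 37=-24.82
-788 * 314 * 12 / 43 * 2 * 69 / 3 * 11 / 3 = -500802368 / 43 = -11646566.70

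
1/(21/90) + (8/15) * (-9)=-18/35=-0.51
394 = 394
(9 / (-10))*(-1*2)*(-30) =-54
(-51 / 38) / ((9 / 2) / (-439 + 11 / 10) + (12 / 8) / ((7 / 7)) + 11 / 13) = -0.57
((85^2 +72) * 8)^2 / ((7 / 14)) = 6815514752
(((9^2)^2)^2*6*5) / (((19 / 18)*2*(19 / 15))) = 174339220050 / 361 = 482934127.56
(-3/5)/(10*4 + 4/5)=-1/68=-0.01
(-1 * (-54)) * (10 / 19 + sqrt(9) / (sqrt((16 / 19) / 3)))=540 / 19 + 81 * sqrt(57) / 2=334.19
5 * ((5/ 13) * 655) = 16375/ 13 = 1259.62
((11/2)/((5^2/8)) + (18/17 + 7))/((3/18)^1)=25038/425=58.91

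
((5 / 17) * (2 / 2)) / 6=5 / 102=0.05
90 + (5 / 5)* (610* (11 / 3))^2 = 45024910 / 9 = 5002767.78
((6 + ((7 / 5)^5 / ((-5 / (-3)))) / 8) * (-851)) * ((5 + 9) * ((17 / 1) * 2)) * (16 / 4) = -162115668498 / 15625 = -10375402.78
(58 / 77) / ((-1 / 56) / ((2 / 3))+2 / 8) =928 / 275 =3.37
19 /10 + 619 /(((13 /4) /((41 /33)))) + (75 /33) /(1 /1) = 1033061 /4290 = 240.81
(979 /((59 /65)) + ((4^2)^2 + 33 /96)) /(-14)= -2520297 /26432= -95.35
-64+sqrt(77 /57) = -64+sqrt(4389) /57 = -62.84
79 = 79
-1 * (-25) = 25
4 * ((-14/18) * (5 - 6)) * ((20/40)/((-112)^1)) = -1/72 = -0.01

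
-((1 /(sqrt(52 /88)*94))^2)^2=-121 /3298664356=-0.00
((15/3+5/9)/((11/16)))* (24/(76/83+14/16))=4249600/39237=108.31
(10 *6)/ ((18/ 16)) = 160/ 3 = 53.33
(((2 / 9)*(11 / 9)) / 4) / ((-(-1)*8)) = 0.01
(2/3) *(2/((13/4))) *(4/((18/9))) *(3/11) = 0.22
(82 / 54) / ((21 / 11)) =451 / 567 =0.80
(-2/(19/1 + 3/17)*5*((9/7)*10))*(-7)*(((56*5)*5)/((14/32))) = 150184.05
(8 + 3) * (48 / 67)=528 / 67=7.88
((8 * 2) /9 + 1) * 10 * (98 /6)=12250 /27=453.70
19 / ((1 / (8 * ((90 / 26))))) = 6840 / 13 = 526.15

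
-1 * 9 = -9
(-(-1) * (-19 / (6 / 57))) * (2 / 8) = -361 / 8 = -45.12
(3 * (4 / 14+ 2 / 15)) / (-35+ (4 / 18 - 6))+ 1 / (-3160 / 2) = -25541 / 811804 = -0.03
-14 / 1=-14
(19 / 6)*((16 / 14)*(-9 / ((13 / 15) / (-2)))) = 6840 / 91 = 75.16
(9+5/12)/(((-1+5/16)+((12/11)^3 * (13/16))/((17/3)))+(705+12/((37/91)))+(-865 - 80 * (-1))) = -378413948/2048974383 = -0.18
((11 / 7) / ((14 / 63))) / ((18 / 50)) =275 / 14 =19.64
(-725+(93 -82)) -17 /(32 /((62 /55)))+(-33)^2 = 329473 /880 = 374.40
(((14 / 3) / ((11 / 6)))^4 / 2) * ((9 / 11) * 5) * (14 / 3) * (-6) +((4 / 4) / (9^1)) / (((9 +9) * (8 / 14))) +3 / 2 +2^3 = -249934608127 / 104361048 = -2394.90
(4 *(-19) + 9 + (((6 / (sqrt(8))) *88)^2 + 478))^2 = 1243197081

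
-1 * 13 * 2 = -26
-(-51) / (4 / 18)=229.50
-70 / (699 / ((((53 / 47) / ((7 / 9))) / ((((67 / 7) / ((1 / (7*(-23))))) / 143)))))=227370 / 16875491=0.01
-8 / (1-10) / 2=4 / 9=0.44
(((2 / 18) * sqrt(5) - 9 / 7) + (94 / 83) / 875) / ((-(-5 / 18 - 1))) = -1679058 / 1670375 + 2 * sqrt(5) / 23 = -0.81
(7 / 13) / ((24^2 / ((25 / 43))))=175 / 321984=0.00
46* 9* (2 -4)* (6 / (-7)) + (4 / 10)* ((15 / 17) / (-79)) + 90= 7518072 / 9401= 799.71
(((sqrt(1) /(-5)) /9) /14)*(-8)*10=8 /63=0.13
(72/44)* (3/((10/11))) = 27/5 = 5.40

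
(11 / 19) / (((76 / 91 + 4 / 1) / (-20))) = -91 / 38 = -2.39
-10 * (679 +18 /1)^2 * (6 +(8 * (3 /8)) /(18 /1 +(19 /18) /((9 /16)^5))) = -57694085610447 /1952741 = -29545180.65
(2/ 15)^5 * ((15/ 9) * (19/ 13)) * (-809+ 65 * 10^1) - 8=-8.02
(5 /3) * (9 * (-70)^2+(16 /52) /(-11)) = 31531480 /429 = 73499.95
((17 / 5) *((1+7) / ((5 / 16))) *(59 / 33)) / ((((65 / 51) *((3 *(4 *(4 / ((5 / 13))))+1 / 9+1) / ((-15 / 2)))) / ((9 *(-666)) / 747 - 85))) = 113746266144 / 168124385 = 676.56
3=3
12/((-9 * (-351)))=4/1053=0.00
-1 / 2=-0.50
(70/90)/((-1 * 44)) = -7/396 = -0.02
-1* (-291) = 291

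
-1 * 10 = -10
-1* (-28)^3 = 21952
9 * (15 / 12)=45 / 4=11.25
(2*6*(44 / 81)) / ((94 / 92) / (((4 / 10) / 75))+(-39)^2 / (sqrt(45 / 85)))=-95128000 / 330080632983+251753216*sqrt(17) / 330080632983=0.00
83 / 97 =0.86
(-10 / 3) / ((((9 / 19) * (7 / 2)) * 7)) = -380 / 1323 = -0.29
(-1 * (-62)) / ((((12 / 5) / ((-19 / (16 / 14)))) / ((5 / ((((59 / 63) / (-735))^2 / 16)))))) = -21163322134.62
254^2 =64516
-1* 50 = -50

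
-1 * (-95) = 95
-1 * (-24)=24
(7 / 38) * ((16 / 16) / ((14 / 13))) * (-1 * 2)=-13 / 38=-0.34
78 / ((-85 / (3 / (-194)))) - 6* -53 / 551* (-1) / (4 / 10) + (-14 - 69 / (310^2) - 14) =-2569664602291 / 87316363900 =-29.43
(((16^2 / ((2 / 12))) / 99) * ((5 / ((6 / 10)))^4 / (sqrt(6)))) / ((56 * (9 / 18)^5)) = 400000000 * sqrt(6) / 56133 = 17454.90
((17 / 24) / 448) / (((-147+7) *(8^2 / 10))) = -17 / 9633792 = -0.00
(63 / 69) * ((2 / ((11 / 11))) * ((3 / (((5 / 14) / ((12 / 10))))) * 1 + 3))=13734 / 575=23.89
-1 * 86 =-86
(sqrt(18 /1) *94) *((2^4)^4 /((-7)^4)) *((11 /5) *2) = 406585344 *sqrt(2) /12005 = 47896.59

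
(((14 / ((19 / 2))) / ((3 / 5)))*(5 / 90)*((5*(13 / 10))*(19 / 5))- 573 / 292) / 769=11101 / 6062796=0.00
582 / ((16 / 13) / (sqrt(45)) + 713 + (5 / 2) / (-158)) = 315120212180280 / 386040739394309 - 36264503808 * sqrt(5) / 386040739394309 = 0.82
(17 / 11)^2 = 289 / 121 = 2.39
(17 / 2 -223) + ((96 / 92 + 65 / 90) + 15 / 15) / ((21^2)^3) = -3808144421009 / 17753587047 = -214.50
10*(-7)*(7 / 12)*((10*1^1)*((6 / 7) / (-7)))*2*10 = 1000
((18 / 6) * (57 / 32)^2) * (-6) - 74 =-67129 / 512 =-131.11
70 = 70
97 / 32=3.03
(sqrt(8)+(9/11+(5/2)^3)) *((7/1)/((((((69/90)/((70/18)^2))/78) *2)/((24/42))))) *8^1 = 10192000 *sqrt(2)/207+921739000/2277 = 474435.36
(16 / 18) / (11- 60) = -8 / 441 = -0.02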